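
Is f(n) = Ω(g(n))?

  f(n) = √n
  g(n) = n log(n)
False

f(n) = √n is O(√n), and g(n) = n log(n) is O(n log n).
Since O(√n) grows slower than O(n log n), f(n) = Ω(g(n)) is false.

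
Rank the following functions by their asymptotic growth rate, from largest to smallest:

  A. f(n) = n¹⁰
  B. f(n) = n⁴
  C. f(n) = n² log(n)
A > B > C

Comparing growth rates:
A = n¹⁰ is O(n¹⁰)
B = n⁴ is O(n⁴)
C = n² log(n) is O(n² log n)

Therefore, the order from fastest to slowest is: A > B > C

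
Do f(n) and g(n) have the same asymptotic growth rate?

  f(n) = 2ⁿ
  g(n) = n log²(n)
False

f(n) = 2ⁿ is O(2ⁿ), and g(n) = n log²(n) is O(n log² n).
Since they have different growth rates, f(n) = Θ(g(n)) is false.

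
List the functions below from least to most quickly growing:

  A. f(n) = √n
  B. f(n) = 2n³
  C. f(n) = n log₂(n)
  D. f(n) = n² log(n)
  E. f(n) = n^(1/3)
E < A < C < D < B

Comparing growth rates:
E = n^(1/3) is O(n^(1/3))
A = √n is O(√n)
C = n log₂(n) is O(n log n)
D = n² log(n) is O(n² log n)
B = 2n³ is O(n³)

Therefore, the order from slowest to fastest is: E < A < C < D < B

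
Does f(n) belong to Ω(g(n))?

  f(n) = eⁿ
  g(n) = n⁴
True

f(n) = eⁿ is O(eⁿ), and g(n) = n⁴ is O(n⁴).
Since O(eⁿ) grows at least as fast as O(n⁴), f(n) = Ω(g(n)) is true.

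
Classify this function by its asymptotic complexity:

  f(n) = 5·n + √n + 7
O(n)

The dominant term in 5·n + √n + 7 is 5·n, which is Θ(n).
Lower-order terms (√n, 7) are asymptotically negligible.
Constants are absorbed, so the tightest bound is O(n).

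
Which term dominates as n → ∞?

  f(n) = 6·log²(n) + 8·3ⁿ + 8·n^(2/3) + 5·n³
8·3ⁿ

Looking at each term:
  - 6·log²(n) is O(log² n)
  - 8·3ⁿ is O(3ⁿ)
  - 8·n^(2/3) is O(n^(2/3))
  - 5·n³ is O(n³)

The term 8·3ⁿ (O(3ⁿ)) grows fastest and dominates all others.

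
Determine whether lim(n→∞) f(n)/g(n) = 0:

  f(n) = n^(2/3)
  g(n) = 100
False

f(n) = n^(2/3) is O(n^(2/3)), and g(n) = 100 is O(1).
Since O(n^(2/3)) grows faster than or equal to O(1), f(n) = o(g(n)) is false.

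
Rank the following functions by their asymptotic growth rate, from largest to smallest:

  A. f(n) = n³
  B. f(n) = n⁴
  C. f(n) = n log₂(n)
B > A > C

Comparing growth rates:
B = n⁴ is O(n⁴)
A = n³ is O(n³)
C = n log₂(n) is O(n log n)

Therefore, the order from fastest to slowest is: B > A > C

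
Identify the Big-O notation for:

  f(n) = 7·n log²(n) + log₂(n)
O(n log² n)

The dominant term in 7·n log²(n) + log₂(n) is 7·n log²(n), which is Θ(n log² n).
Lower-order terms (log₂(n)) are asymptotically negligible.
Constants are absorbed, so the tightest bound is O(n log² n).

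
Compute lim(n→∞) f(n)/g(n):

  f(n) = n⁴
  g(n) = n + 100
∞

Since n⁴ (O(n⁴)) grows faster than n + 100 (O(n)),
the ratio f(n)/g(n) → ∞ as n → ∞.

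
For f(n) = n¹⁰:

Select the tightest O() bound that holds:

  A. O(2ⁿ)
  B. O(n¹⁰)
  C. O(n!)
B

f(n) = n¹⁰ is O(n¹⁰).
All listed options are valid Big-O bounds (upper bounds),
but O(n¹⁰) is the tightest (smallest valid bound).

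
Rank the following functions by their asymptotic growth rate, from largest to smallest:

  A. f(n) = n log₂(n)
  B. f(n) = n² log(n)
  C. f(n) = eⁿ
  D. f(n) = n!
D > C > B > A

Comparing growth rates:
D = n! is O(n!)
C = eⁿ is O(eⁿ)
B = n² log(n) is O(n² log n)
A = n log₂(n) is O(n log n)

Therefore, the order from fastest to slowest is: D > C > B > A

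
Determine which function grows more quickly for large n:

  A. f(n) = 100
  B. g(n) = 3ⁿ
B

f(n) = 100 is O(1), while g(n) = 3ⁿ is O(3ⁿ).
Since O(3ⁿ) grows faster than O(1), g(n) dominates.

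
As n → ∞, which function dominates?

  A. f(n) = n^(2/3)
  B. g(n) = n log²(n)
B

f(n) = n^(2/3) is O(n^(2/3)), while g(n) = n log²(n) is O(n log² n).
Since O(n log² n) grows faster than O(n^(2/3)), g(n) dominates.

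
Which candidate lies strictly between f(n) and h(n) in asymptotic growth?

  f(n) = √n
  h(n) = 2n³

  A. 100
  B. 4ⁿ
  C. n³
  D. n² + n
D

We need g(n) with √n = o(g(n)) and g(n) = o(2n³), i.e. O(√n) ≺ g ≺ O(n³).
Check each option:
  A. 100 — O(1) does not grow strictly faster than f(n)
  B. 4ⁿ — O(4ⁿ) does not grow strictly slower than h(n)
  C. n³ — O(n³) does not grow strictly slower than h(n)
  D. n² + n — O(n²) is strictly between O(√n) and O(n³) ✓

Only option D (n² + n) lies strictly between.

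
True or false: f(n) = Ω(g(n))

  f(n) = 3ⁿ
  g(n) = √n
True

f(n) = 3ⁿ is O(3ⁿ), and g(n) = √n is O(√n).
Since O(3ⁿ) grows at least as fast as O(√n), f(n) = Ω(g(n)) is true.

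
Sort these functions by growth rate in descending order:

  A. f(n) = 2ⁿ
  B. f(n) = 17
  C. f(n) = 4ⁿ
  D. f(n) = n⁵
C > A > D > B

Comparing growth rates:
C = 4ⁿ is O(4ⁿ)
A = 2ⁿ is O(2ⁿ)
D = n⁵ is O(n⁵)
B = 17 is O(1)

Therefore, the order from fastest to slowest is: C > A > D > B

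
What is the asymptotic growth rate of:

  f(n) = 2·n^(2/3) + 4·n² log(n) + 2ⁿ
Θ(2ⁿ)

Order the terms by growth rate: 2·n^(2/3) ≺ 4·n² log(n) ≺ 2ⁿ.
The fastest-growing term 2ⁿ dominates as n → ∞; dropping its constant factor gives Θ(2ⁿ).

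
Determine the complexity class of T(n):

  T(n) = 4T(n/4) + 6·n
Θ(n log n)

Master Theorem: a = 4, b = 4, f(n) = 6·n.
Compute the critical exponent d = log₄(4) = 1.
Compare f(n) = Θ(n) against n^d:
  k = 1 = d, so f(n) = Θ(n^d) — Case 2.
  Work is balanced across levels: T(n) = Θ(n^d log n) = Θ(n log n).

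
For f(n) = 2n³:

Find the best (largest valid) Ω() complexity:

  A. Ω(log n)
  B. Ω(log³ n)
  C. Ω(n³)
C

f(n) = 2n³ is Ω(n³).
All listed options are valid Big-Ω bounds (lower bounds),
but Ω(n³) is the tightest (largest valid bound).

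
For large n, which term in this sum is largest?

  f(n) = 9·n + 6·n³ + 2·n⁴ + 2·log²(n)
2·n⁴

Looking at each term:
  - 9·n is O(n)
  - 6·n³ is O(n³)
  - 2·n⁴ is O(n⁴)
  - 2·log²(n) is O(log² n)

The term 2·n⁴ (O(n⁴)) grows fastest and dominates all others.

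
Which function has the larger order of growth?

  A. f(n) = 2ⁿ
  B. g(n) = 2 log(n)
A

f(n) = 2ⁿ is O(2ⁿ), while g(n) = 2 log(n) is O(log n).
Since O(2ⁿ) grows faster than O(log n), f(n) dominates.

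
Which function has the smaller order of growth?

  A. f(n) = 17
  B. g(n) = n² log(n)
A

f(n) = 17 is O(1), while g(n) = n² log(n) is O(n² log n).
Since O(1) grows slower than O(n² log n), f(n) is dominated.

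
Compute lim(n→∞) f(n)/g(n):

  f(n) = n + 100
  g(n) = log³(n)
∞

Since n + 100 (O(n)) grows faster than log³(n) (O(log³ n)),
the ratio f(n)/g(n) → ∞ as n → ∞.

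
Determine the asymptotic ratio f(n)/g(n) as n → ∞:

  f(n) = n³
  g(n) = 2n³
1/2

Since n³ and 2n³ have the same growth rate (O(n³)),
the ratio converges to a constant: 1/2.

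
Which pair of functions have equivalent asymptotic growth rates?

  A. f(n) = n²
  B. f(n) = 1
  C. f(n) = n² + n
A and C

Examining each function:
  A. n² is O(n²)
  B. 1 is O(1)
  C. n² + n is O(n²)

Functions A and C both have the same complexity class.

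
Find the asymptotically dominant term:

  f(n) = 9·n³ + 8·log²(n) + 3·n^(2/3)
9·n³

Looking at each term:
  - 9·n³ is O(n³)
  - 8·log²(n) is O(log² n)
  - 3·n^(2/3) is O(n^(2/3))

The term 9·n³ (O(n³)) grows fastest and dominates all others.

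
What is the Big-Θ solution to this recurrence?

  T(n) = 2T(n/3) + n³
Θ(n³)

Master Theorem: a = 2, b = 3, f(n) = n³.
Compute the critical exponent d = log₃(2) = 0.631.
Compare f(n) = Θ(n³) against n^d:
  k = 3 > d = 0.631, so f(n) = Ω(n^(d+ε)) — Case 3.
  Regularity: a·(n/b)^3/n^3 = a/b^3 = 2/27 < 1 ✓.
  The top-level work dominates: T(n) = Θ(f(n)) = Θ(n³).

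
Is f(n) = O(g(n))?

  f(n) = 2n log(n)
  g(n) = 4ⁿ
True

f(n) = 2n log(n) is O(n log n), and g(n) = 4ⁿ is O(4ⁿ).
Since O(n log n) ⊆ O(4ⁿ) (f grows no faster than g), f(n) = O(g(n)) is true.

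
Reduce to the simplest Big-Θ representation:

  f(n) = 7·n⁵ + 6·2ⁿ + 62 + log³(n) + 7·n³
Θ(2ⁿ)

Order the terms by growth rate: 62 ≺ log³(n) ≺ 7·n³ ≺ 7·n⁵ ≺ 6·2ⁿ.
The fastest-growing term 6·2ⁿ dominates as n → ∞; dropping its constant factor gives Θ(2ⁿ).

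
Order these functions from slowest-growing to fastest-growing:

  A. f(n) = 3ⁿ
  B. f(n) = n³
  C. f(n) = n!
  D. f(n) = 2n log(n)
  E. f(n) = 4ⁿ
D < B < A < E < C

Comparing growth rates:
D = 2n log(n) is O(n log n)
B = n³ is O(n³)
A = 3ⁿ is O(3ⁿ)
E = 4ⁿ is O(4ⁿ)
C = n! is O(n!)

Therefore, the order from slowest to fastest is: D < B < A < E < C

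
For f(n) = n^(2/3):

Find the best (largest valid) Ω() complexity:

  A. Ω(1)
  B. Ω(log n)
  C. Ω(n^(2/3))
C

f(n) = n^(2/3) is Ω(n^(2/3)).
All listed options are valid Big-Ω bounds (lower bounds),
but Ω(n^(2/3)) is the tightest (largest valid bound).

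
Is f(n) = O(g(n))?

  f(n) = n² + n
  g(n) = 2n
False

f(n) = n² + n is O(n²), and g(n) = 2n is O(n).
Since O(n²) grows faster than O(n), f(n) = O(g(n)) is false.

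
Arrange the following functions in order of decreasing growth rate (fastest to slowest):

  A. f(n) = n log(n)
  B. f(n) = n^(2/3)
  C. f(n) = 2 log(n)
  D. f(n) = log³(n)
A > B > D > C

Comparing growth rates:
A = n log(n) is O(n log n)
B = n^(2/3) is O(n^(2/3))
D = log³(n) is O(log³ n)
C = 2 log(n) is O(log n)

Therefore, the order from fastest to slowest is: A > B > D > C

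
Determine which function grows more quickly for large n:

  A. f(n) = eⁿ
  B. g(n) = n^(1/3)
A

f(n) = eⁿ is O(eⁿ), while g(n) = n^(1/3) is O(n^(1/3)).
Since O(eⁿ) grows faster than O(n^(1/3)), f(n) dominates.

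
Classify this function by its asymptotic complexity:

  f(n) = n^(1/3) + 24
O(n^(1/3))

The dominant term in n^(1/3) + 24 is n^(1/3), which is Θ(n^(1/3)).
Lower-order terms (24) are asymptotically negligible.
Constants are absorbed, so the tightest bound is O(n^(1/3)).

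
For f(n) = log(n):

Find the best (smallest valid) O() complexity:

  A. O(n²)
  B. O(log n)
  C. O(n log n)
B

f(n) = log(n) is O(log n).
All listed options are valid Big-O bounds (upper bounds),
but O(log n) is the tightest (smallest valid bound).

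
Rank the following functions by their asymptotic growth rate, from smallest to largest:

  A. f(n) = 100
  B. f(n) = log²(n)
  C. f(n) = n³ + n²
A < B < C

Comparing growth rates:
A = 100 is O(1)
B = log²(n) is O(log² n)
C = n³ + n² is O(n³)

Therefore, the order from slowest to fastest is: A < B < C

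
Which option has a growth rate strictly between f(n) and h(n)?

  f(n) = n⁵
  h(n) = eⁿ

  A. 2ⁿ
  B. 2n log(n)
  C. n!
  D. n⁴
A

We need g(n) with n⁵ = o(g(n)) and g(n) = o(eⁿ), i.e. O(n⁵) ≺ g ≺ O(eⁿ).
Check each option:
  A. 2ⁿ — O(2ⁿ) is strictly between O(n⁵) and O(eⁿ) ✓
  B. 2n log(n) — O(n log n) does not grow strictly faster than f(n)
  C. n! — O(n!) does not grow strictly slower than h(n)
  D. n⁴ — O(n⁴) does not grow strictly faster than f(n)

Only option A (2ⁿ) lies strictly between.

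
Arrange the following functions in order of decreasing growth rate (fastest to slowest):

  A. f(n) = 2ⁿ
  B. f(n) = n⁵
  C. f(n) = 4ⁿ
C > A > B

Comparing growth rates:
C = 4ⁿ is O(4ⁿ)
A = 2ⁿ is O(2ⁿ)
B = n⁵ is O(n⁵)

Therefore, the order from fastest to slowest is: C > A > B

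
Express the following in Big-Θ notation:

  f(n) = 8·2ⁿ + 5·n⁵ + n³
Θ(2ⁿ)

Order the terms by growth rate: n³ ≺ 5·n⁵ ≺ 8·2ⁿ.
The fastest-growing term 8·2ⁿ dominates as n → ∞; dropping its constant factor gives Θ(2ⁿ).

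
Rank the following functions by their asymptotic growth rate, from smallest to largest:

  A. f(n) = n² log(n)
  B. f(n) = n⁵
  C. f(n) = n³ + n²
A < C < B

Comparing growth rates:
A = n² log(n) is O(n² log n)
C = n³ + n² is O(n³)
B = n⁵ is O(n⁵)

Therefore, the order from slowest to fastest is: A < C < B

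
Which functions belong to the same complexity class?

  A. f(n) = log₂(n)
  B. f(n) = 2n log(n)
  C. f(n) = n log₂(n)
B and C

Examining each function:
  A. log₂(n) is O(log n)
  B. 2n log(n) is O(n log n)
  C. n log₂(n) is O(n log n)

Functions B and C both have the same complexity class.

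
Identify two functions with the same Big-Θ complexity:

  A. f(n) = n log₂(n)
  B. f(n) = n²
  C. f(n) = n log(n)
A and C

Examining each function:
  A. n log₂(n) is O(n log n)
  B. n² is O(n²)
  C. n log(n) is O(n log n)

Functions A and C both have the same complexity class.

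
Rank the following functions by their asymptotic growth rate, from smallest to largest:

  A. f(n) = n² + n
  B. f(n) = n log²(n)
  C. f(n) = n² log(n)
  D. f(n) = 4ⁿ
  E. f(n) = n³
B < A < C < E < D

Comparing growth rates:
B = n log²(n) is O(n log² n)
A = n² + n is O(n²)
C = n² log(n) is O(n² log n)
E = n³ is O(n³)
D = 4ⁿ is O(4ⁿ)

Therefore, the order from slowest to fastest is: B < A < C < E < D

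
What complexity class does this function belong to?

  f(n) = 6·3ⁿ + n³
O(3ⁿ)

The dominant term in 6·3ⁿ + n³ is 6·3ⁿ, which is Θ(3ⁿ).
Lower-order terms (n³) are asymptotically negligible.
Constants are absorbed, so the tightest bound is O(3ⁿ).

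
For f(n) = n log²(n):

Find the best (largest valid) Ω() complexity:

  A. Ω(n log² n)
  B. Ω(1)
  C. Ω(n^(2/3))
A

f(n) = n log²(n) is Ω(n log² n).
All listed options are valid Big-Ω bounds (lower bounds),
but Ω(n log² n) is the tightest (largest valid bound).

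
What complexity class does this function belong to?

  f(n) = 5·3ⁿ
O(3ⁿ)

The dominant term in 5·3ⁿ is 5·3ⁿ, which is Θ(3ⁿ).
Constants are absorbed, so the tightest bound is O(3ⁿ).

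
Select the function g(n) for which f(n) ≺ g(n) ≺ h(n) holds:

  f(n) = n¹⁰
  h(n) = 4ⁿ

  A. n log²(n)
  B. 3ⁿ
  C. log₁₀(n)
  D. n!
B

We need g(n) with n¹⁰ = o(g(n)) and g(n) = o(4ⁿ), i.e. O(n¹⁰) ≺ g ≺ O(4ⁿ).
Check each option:
  A. n log²(n) — O(n log² n) does not grow strictly faster than f(n)
  B. 3ⁿ — O(3ⁿ) is strictly between O(n¹⁰) and O(4ⁿ) ✓
  C. log₁₀(n) — O(log n) does not grow strictly faster than f(n)
  D. n! — O(n!) does not grow strictly slower than h(n)

Only option B (3ⁿ) lies strictly between.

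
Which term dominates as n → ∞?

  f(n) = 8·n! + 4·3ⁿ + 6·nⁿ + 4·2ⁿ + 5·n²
6·nⁿ

Looking at each term:
  - 8·n! is O(n!)
  - 4·3ⁿ is O(3ⁿ)
  - 6·nⁿ is O(nⁿ)
  - 4·2ⁿ is O(2ⁿ)
  - 5·n² is O(n²)

The term 6·nⁿ (O(nⁿ)) grows fastest and dominates all others.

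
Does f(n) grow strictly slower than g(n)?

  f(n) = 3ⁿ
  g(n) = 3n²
False

f(n) = 3ⁿ is O(3ⁿ), and g(n) = 3n² is O(n²).
Since O(3ⁿ) grows faster than or equal to O(n²), f(n) = o(g(n)) is false.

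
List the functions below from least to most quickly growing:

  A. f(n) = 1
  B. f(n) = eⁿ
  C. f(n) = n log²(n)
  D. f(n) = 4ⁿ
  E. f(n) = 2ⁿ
A < C < E < B < D

Comparing growth rates:
A = 1 is O(1)
C = n log²(n) is O(n log² n)
E = 2ⁿ is O(2ⁿ)
B = eⁿ is O(eⁿ)
D = 4ⁿ is O(4ⁿ)

Therefore, the order from slowest to fastest is: A < C < E < B < D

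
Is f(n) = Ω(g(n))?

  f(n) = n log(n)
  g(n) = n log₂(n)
True

f(n) = n log(n) and g(n) = n log₂(n) are both O(n log n).
Big-Ω permits equal growth rates (f ≥ c·g for some c > 0), so f(n) = Ω(g(n)) is true.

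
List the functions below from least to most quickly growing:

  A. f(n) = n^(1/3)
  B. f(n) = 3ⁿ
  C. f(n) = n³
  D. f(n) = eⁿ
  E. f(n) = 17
E < A < C < D < B

Comparing growth rates:
E = 17 is O(1)
A = n^(1/3) is O(n^(1/3))
C = n³ is O(n³)
D = eⁿ is O(eⁿ)
B = 3ⁿ is O(3ⁿ)

Therefore, the order from slowest to fastest is: E < A < C < D < B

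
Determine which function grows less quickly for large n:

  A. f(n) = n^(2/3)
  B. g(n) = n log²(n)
A

f(n) = n^(2/3) is O(n^(2/3)), while g(n) = n log²(n) is O(n log² n).
Since O(n^(2/3)) grows slower than O(n log² n), f(n) is dominated.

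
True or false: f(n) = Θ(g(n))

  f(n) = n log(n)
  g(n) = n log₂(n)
True

f(n) = n log(n) and g(n) = n log₂(n) are both O(n log n).
Since they have the same asymptotic growth rate, f(n) = Θ(g(n)) is true.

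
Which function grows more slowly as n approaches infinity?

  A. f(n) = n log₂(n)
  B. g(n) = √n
B

f(n) = n log₂(n) is O(n log n), while g(n) = √n is O(√n).
Since O(√n) grows slower than O(n log n), g(n) is dominated.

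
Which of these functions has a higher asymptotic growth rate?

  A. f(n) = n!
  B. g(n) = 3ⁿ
A

f(n) = n! is O(n!), while g(n) = 3ⁿ is O(3ⁿ).
Since O(n!) grows faster than O(3ⁿ), f(n) dominates.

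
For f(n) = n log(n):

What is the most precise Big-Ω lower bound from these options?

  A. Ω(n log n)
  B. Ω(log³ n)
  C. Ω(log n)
A

f(n) = n log(n) is Ω(n log n).
All listed options are valid Big-Ω bounds (lower bounds),
but Ω(n log n) is the tightest (largest valid bound).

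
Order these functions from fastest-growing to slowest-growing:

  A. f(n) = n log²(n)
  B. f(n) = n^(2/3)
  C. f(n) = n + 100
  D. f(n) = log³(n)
A > C > B > D

Comparing growth rates:
A = n log²(n) is O(n log² n)
C = n + 100 is O(n)
B = n^(2/3) is O(n^(2/3))
D = log³(n) is O(log³ n)

Therefore, the order from fastest to slowest is: A > C > B > D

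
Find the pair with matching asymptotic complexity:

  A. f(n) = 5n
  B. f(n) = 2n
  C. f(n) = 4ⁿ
A and B

Examining each function:
  A. 5n is O(n)
  B. 2n is O(n)
  C. 4ⁿ is O(4ⁿ)

Functions A and B both have the same complexity class.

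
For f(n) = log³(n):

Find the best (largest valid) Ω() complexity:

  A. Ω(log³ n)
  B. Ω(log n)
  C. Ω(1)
A

f(n) = log³(n) is Ω(log³ n).
All listed options are valid Big-Ω bounds (lower bounds),
but Ω(log³ n) is the tightest (largest valid bound).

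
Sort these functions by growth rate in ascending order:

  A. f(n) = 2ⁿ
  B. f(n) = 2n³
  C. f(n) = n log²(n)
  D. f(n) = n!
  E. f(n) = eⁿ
C < B < A < E < D

Comparing growth rates:
C = n log²(n) is O(n log² n)
B = 2n³ is O(n³)
A = 2ⁿ is O(2ⁿ)
E = eⁿ is O(eⁿ)
D = n! is O(n!)

Therefore, the order from slowest to fastest is: C < B < A < E < D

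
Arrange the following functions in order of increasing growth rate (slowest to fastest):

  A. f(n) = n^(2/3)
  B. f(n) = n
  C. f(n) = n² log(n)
A < B < C

Comparing growth rates:
A = n^(2/3) is O(n^(2/3))
B = n is O(n)
C = n² log(n) is O(n² log n)

Therefore, the order from slowest to fastest is: A < B < C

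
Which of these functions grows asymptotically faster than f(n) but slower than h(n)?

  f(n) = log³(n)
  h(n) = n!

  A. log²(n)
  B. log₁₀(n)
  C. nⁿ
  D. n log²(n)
D

We need g(n) with log³(n) = o(g(n)) and g(n) = o(n!), i.e. O(log³ n) ≺ g ≺ O(n!).
Check each option:
  A. log²(n) — O(log² n) does not grow strictly faster than f(n)
  B. log₁₀(n) — O(log n) does not grow strictly faster than f(n)
  C. nⁿ — O(nⁿ) does not grow strictly slower than h(n)
  D. n log²(n) — O(n log² n) is strictly between O(log³ n) and O(n!) ✓

Only option D (n log²(n)) lies strictly between.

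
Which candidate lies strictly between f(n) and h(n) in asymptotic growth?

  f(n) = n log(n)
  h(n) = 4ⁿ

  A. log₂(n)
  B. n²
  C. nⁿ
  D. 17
B

We need g(n) with n log(n) = o(g(n)) and g(n) = o(4ⁿ), i.e. O(n log n) ≺ g ≺ O(4ⁿ).
Check each option:
  A. log₂(n) — O(log n) does not grow strictly faster than f(n)
  B. n² — O(n²) is strictly between O(n log n) and O(4ⁿ) ✓
  C. nⁿ — O(nⁿ) does not grow strictly slower than h(n)
  D. 17 — O(1) does not grow strictly faster than f(n)

Only option B (n²) lies strictly between.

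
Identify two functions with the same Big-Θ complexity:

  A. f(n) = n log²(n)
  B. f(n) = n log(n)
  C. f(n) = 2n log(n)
B and C

Examining each function:
  A. n log²(n) is O(n log² n)
  B. n log(n) is O(n log n)
  C. 2n log(n) is O(n log n)

Functions B and C both have the same complexity class.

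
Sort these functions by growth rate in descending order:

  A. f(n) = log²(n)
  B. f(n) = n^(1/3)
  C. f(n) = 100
B > A > C

Comparing growth rates:
B = n^(1/3) is O(n^(1/3))
A = log²(n) is O(log² n)
C = 100 is O(1)

Therefore, the order from fastest to slowest is: B > A > C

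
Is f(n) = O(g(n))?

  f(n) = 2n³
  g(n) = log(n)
False

f(n) = 2n³ is O(n³), and g(n) = log(n) is O(log n).
Since O(n³) grows faster than O(log n), f(n) = O(g(n)) is false.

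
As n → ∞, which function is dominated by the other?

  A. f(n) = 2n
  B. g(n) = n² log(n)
A

f(n) = 2n is O(n), while g(n) = n² log(n) is O(n² log n).
Since O(n) grows slower than O(n² log n), f(n) is dominated.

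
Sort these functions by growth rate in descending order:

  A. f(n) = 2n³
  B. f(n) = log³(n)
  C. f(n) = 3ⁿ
C > A > B

Comparing growth rates:
C = 3ⁿ is O(3ⁿ)
A = 2n³ is O(n³)
B = log³(n) is O(log³ n)

Therefore, the order from fastest to slowest is: C > A > B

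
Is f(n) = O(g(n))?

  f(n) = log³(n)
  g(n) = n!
True

f(n) = log³(n) is O(log³ n), and g(n) = n! is O(n!).
Since O(log³ n) ⊆ O(n!) (f grows no faster than g), f(n) = O(g(n)) is true.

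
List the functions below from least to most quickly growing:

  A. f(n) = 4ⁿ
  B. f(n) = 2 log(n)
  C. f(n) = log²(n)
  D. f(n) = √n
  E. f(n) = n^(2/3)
B < C < D < E < A

Comparing growth rates:
B = 2 log(n) is O(log n)
C = log²(n) is O(log² n)
D = √n is O(√n)
E = n^(2/3) is O(n^(2/3))
A = 4ⁿ is O(4ⁿ)

Therefore, the order from slowest to fastest is: B < C < D < E < A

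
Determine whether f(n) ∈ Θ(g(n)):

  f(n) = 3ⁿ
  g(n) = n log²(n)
False

f(n) = 3ⁿ is O(3ⁿ), and g(n) = n log²(n) is O(n log² n).
Since they have different growth rates, f(n) = Θ(g(n)) is false.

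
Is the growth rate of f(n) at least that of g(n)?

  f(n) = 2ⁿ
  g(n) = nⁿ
False

f(n) = 2ⁿ is O(2ⁿ), and g(n) = nⁿ is O(nⁿ).
Since O(2ⁿ) grows slower than O(nⁿ), f(n) = Ω(g(n)) is false.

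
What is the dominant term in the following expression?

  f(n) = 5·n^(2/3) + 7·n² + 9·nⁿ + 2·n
9·nⁿ

Looking at each term:
  - 5·n^(2/3) is O(n^(2/3))
  - 7·n² is O(n²)
  - 9·nⁿ is O(nⁿ)
  - 2·n is O(n)

The term 9·nⁿ (O(nⁿ)) grows fastest and dominates all others.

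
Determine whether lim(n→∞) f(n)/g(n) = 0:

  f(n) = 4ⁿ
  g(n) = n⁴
False

f(n) = 4ⁿ is O(4ⁿ), and g(n) = n⁴ is O(n⁴).
Since O(4ⁿ) grows faster than or equal to O(n⁴), f(n) = o(g(n)) is false.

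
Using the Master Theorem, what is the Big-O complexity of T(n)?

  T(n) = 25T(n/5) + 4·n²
Θ(n² log n)

Master Theorem: a = 25, b = 5, f(n) = 4·n².
Compute the critical exponent d = log₅(25) = 2.
Compare f(n) = Θ(n²) against n^d:
  k = 2 = d, so f(n) = Θ(n^d) — Case 2.
  Work is balanced across levels: T(n) = Θ(n^d log n) = Θ(n² log n).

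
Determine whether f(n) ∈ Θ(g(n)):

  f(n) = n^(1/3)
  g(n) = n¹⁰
False

f(n) = n^(1/3) is O(n^(1/3)), and g(n) = n¹⁰ is O(n¹⁰).
Since they have different growth rates, f(n) = Θ(g(n)) is false.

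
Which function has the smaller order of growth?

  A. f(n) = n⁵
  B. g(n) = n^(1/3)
B

f(n) = n⁵ is O(n⁵), while g(n) = n^(1/3) is O(n^(1/3)).
Since O(n^(1/3)) grows slower than O(n⁵), g(n) is dominated.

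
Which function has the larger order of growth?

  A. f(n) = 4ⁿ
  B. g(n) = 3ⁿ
A

f(n) = 4ⁿ is O(4ⁿ), while g(n) = 3ⁿ is O(3ⁿ).
Since O(4ⁿ) grows faster than O(3ⁿ), f(n) dominates.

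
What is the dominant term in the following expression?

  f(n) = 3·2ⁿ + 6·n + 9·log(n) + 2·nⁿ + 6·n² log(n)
2·nⁿ

Looking at each term:
  - 3·2ⁿ is O(2ⁿ)
  - 6·n is O(n)
  - 9·log(n) is O(log n)
  - 2·nⁿ is O(nⁿ)
  - 6·n² log(n) is O(n² log n)

The term 2·nⁿ (O(nⁿ)) grows fastest and dominates all others.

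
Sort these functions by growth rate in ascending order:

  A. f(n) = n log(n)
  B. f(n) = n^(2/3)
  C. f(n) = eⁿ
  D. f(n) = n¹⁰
B < A < D < C

Comparing growth rates:
B = n^(2/3) is O(n^(2/3))
A = n log(n) is O(n log n)
D = n¹⁰ is O(n¹⁰)
C = eⁿ is O(eⁿ)

Therefore, the order from slowest to fastest is: B < A < D < C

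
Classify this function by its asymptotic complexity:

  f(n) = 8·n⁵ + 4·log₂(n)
O(n⁵)

The dominant term in 8·n⁵ + 4·log₂(n) is 8·n⁵, which is Θ(n⁵).
Lower-order terms (4·log₂(n)) are asymptotically negligible.
Constants are absorbed, so the tightest bound is O(n⁵).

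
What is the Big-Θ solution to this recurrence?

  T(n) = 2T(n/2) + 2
Θ(n)

Master Theorem: a = 2, b = 2, f(n) = 2.
Compute the critical exponent d = log₂(2) = 1.
Compare f(n) = Θ(1) against n^d:
  k = 0 < d = 1, so f(n) = O(n^(d-ε)) — Case 1.
  The recursion cost dominates: T(n) = Θ(n^d) = Θ(n).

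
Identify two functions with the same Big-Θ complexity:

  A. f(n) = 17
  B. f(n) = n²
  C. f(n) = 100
A and C

Examining each function:
  A. 17 is O(1)
  B. n² is O(n²)
  C. 100 is O(1)

Functions A and C both have the same complexity class.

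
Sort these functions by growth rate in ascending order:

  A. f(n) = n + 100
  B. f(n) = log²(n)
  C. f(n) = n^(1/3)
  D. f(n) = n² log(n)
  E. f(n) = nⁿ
B < C < A < D < E

Comparing growth rates:
B = log²(n) is O(log² n)
C = n^(1/3) is O(n^(1/3))
A = n + 100 is O(n)
D = n² log(n) is O(n² log n)
E = nⁿ is O(nⁿ)

Therefore, the order from slowest to fastest is: B < C < A < D < E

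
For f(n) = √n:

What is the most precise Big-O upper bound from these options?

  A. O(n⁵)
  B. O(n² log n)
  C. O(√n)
C

f(n) = √n is O(√n).
All listed options are valid Big-O bounds (upper bounds),
but O(√n) is the tightest (smallest valid bound).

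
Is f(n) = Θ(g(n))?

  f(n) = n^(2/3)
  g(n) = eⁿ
False

f(n) = n^(2/3) is O(n^(2/3)), and g(n) = eⁿ is O(eⁿ).
Since they have different growth rates, f(n) = Θ(g(n)) is false.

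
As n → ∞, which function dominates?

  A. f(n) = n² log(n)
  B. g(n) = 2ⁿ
B

f(n) = n² log(n) is O(n² log n), while g(n) = 2ⁿ is O(2ⁿ).
Since O(2ⁿ) grows faster than O(n² log n), g(n) dominates.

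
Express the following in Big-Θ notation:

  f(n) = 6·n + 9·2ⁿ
Θ(2ⁿ)

Order the terms by growth rate: 6·n ≺ 9·2ⁿ.
The fastest-growing term 9·2ⁿ dominates as n → ∞; dropping its constant factor gives Θ(2ⁿ).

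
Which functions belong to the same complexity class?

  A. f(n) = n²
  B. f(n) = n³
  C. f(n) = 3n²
A and C

Examining each function:
  A. n² is O(n²)
  B. n³ is O(n³)
  C. 3n² is O(n²)

Functions A and C both have the same complexity class.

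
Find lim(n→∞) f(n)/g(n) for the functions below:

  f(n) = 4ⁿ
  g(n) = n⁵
∞

Since 4ⁿ (O(4ⁿ)) grows faster than n⁵ (O(n⁵)),
the ratio f(n)/g(n) → ∞ as n → ∞.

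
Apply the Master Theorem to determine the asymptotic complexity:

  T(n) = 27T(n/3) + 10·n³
Θ(n³ log n)

Master Theorem: a = 27, b = 3, f(n) = 10·n³.
Compute the critical exponent d = log₃(27) = 3.
Compare f(n) = Θ(n³) against n^d:
  k = 3 = d, so f(n) = Θ(n^d) — Case 2.
  Work is balanced across levels: T(n) = Θ(n^d log n) = Θ(n³ log n).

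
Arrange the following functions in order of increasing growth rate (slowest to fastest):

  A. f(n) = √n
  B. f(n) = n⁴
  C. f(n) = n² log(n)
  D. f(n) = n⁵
A < C < B < D

Comparing growth rates:
A = √n is O(√n)
C = n² log(n) is O(n² log n)
B = n⁴ is O(n⁴)
D = n⁵ is O(n⁵)

Therefore, the order from slowest to fastest is: A < C < B < D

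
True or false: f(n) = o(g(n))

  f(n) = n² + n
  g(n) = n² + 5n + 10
False

f(n) = n² + n is O(n²), and g(n) = n² + 5n + 10 is O(n²).
Since they have the same growth rate, f(n) = o(g(n)) is false.
(f = o(g) requires f to grow strictly slower, not equal.)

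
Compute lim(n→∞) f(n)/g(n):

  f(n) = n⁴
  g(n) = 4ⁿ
0

Since n⁴ (O(n⁴)) grows slower than 4ⁿ (O(4ⁿ)),
the ratio f(n)/g(n) → 0 as n → ∞.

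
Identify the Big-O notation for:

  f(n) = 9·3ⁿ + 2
O(3ⁿ)

The dominant term in 9·3ⁿ + 2 is 9·3ⁿ, which is Θ(3ⁿ).
Lower-order terms (2) are asymptotically negligible.
Constants are absorbed, so the tightest bound is O(3ⁿ).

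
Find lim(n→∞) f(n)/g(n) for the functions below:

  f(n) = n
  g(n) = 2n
1/2

Since n and 2n have the same growth rate (O(n)),
the ratio converges to a constant: 1/2.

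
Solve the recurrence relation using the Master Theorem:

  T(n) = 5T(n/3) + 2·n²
Θ(n²)

Master Theorem: a = 5, b = 3, f(n) = 2·n².
Compute the critical exponent d = log₃(5) = 1.465.
Compare f(n) = Θ(n²) against n^d:
  k = 2 > d = 1.465, so f(n) = Ω(n^(d+ε)) — Case 3.
  Regularity: a·(n/b)^2/n^2 = a/b^2 = 5/9 < 1 ✓.
  The top-level work dominates: T(n) = Θ(f(n)) = Θ(n²).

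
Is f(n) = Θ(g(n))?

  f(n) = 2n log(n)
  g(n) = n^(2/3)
False

f(n) = 2n log(n) is O(n log n), and g(n) = n^(2/3) is O(n^(2/3)).
Since they have different growth rates, f(n) = Θ(g(n)) is false.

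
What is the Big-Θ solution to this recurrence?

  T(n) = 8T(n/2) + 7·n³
Θ(n³ log n)

Master Theorem: a = 8, b = 2, f(n) = 7·n³.
Compute the critical exponent d = log₂(8) = 3.
Compare f(n) = Θ(n³) against n^d:
  k = 3 = d, so f(n) = Θ(n^d) — Case 2.
  Work is balanced across levels: T(n) = Θ(n^d log n) = Θ(n³ log n).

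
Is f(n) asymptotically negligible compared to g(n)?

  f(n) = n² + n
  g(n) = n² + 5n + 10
False

f(n) = n² + n is O(n²), and g(n) = n² + 5n + 10 is O(n²).
Since they have the same growth rate, f(n) = o(g(n)) is false.
(f = o(g) requires f to grow strictly slower, not equal.)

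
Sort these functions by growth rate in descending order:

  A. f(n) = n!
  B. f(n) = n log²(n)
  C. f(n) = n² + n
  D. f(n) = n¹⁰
A > D > C > B

Comparing growth rates:
A = n! is O(n!)
D = n¹⁰ is O(n¹⁰)
C = n² + n is O(n²)
B = n log²(n) is O(n log² n)

Therefore, the order from fastest to slowest is: A > D > C > B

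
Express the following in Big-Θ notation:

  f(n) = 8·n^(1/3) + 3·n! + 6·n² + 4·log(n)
Θ(n!)

Order the terms by growth rate: 4·log(n) ≺ 8·n^(1/3) ≺ 6·n² ≺ 3·n!.
The fastest-growing term 3·n! dominates as n → ∞; dropping its constant factor gives Θ(n!).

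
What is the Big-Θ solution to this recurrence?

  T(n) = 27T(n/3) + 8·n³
Θ(n³ log n)

Master Theorem: a = 27, b = 3, f(n) = 8·n³.
Compute the critical exponent d = log₃(27) = 3.
Compare f(n) = Θ(n³) against n^d:
  k = 3 = d, so f(n) = Θ(n^d) — Case 2.
  Work is balanced across levels: T(n) = Θ(n^d log n) = Θ(n³ log n).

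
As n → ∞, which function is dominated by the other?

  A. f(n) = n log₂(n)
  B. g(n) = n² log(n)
A

f(n) = n log₂(n) is O(n log n), while g(n) = n² log(n) is O(n² log n).
Since O(n log n) grows slower than O(n² log n), f(n) is dominated.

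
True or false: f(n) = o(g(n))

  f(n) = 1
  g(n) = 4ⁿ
True

f(n) = 1 is O(1), and g(n) = 4ⁿ is O(4ⁿ).
Since O(1) grows strictly slower than O(4ⁿ), f(n) = o(g(n)) is true.
This means lim(n→∞) f(n)/g(n) = 0.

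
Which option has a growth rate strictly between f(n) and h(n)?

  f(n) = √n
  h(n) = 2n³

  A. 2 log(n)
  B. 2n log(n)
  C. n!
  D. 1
B

We need g(n) with √n = o(g(n)) and g(n) = o(2n³), i.e. O(√n) ≺ g ≺ O(n³).
Check each option:
  A. 2 log(n) — O(log n) does not grow strictly faster than f(n)
  B. 2n log(n) — O(n log n) is strictly between O(√n) and O(n³) ✓
  C. n! — O(n!) does not grow strictly slower than h(n)
  D. 1 — O(1) does not grow strictly faster than f(n)

Only option B (2n log(n)) lies strictly between.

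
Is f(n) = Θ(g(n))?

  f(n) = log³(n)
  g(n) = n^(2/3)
False

f(n) = log³(n) is O(log³ n), and g(n) = n^(2/3) is O(n^(2/3)).
Since they have different growth rates, f(n) = Θ(g(n)) is false.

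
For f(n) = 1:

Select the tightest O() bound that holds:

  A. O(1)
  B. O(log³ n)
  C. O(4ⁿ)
A

f(n) = 1 is O(1).
All listed options are valid Big-O bounds (upper bounds),
but O(1) is the tightest (smallest valid bound).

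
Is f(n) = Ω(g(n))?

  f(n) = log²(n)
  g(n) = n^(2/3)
False

f(n) = log²(n) is O(log² n), and g(n) = n^(2/3) is O(n^(2/3)).
Since O(log² n) grows slower than O(n^(2/3)), f(n) = Ω(g(n)) is false.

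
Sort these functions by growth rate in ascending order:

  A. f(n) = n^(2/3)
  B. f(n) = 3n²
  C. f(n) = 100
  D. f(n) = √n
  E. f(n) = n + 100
C < D < A < E < B

Comparing growth rates:
C = 100 is O(1)
D = √n is O(√n)
A = n^(2/3) is O(n^(2/3))
E = n + 100 is O(n)
B = 3n² is O(n²)

Therefore, the order from slowest to fastest is: C < D < A < E < B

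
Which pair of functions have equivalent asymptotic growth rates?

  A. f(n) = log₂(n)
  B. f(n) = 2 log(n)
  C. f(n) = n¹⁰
A and B

Examining each function:
  A. log₂(n) is O(log n)
  B. 2 log(n) is O(log n)
  C. n¹⁰ is O(n¹⁰)

Functions A and B both have the same complexity class.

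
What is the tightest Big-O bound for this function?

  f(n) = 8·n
O(n)

The dominant term in 8·n is 8·n, which is Θ(n).
Constants are absorbed, so the tightest bound is O(n).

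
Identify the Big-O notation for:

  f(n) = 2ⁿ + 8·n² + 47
O(2ⁿ)

The dominant term in 2ⁿ + 8·n² + 47 is 2ⁿ, which is Θ(2ⁿ).
Lower-order terms (8·n², 47) are asymptotically negligible.
Constants are absorbed, so the tightest bound is O(2ⁿ).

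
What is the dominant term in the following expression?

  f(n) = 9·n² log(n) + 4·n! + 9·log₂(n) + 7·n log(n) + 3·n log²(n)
4·n!

Looking at each term:
  - 9·n² log(n) is O(n² log n)
  - 4·n! is O(n!)
  - 9·log₂(n) is O(log n)
  - 7·n log(n) is O(n log n)
  - 3·n log²(n) is O(n log² n)

The term 4·n! (O(n!)) grows fastest and dominates all others.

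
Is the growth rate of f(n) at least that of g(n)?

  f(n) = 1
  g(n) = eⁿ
False

f(n) = 1 is O(1), and g(n) = eⁿ is O(eⁿ).
Since O(1) grows slower than O(eⁿ), f(n) = Ω(g(n)) is false.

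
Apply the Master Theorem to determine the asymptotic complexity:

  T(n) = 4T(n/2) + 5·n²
Θ(n² log n)

Master Theorem: a = 4, b = 2, f(n) = 5·n².
Compute the critical exponent d = log₂(4) = 2.
Compare f(n) = Θ(n²) against n^d:
  k = 2 = d, so f(n) = Θ(n^d) — Case 2.
  Work is balanced across levels: T(n) = Θ(n^d log n) = Θ(n² log n).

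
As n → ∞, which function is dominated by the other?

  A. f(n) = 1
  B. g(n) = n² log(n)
A

f(n) = 1 is O(1), while g(n) = n² log(n) is O(n² log n).
Since O(1) grows slower than O(n² log n), f(n) is dominated.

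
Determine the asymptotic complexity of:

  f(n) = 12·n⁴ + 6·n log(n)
O(n⁴)

The dominant term in 12·n⁴ + 6·n log(n) is 12·n⁴, which is Θ(n⁴).
Lower-order terms (6·n log(n)) are asymptotically negligible.
Constants are absorbed, so the tightest bound is O(n⁴).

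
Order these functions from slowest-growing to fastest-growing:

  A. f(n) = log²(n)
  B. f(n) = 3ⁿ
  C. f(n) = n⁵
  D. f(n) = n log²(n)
A < D < C < B

Comparing growth rates:
A = log²(n) is O(log² n)
D = n log²(n) is O(n log² n)
C = n⁵ is O(n⁵)
B = 3ⁿ is O(3ⁿ)

Therefore, the order from slowest to fastest is: A < D < C < B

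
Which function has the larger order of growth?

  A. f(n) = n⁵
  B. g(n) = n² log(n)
A

f(n) = n⁵ is O(n⁵), while g(n) = n² log(n) is O(n² log n).
Since O(n⁵) grows faster than O(n² log n), f(n) dominates.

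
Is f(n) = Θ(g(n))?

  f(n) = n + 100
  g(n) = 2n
True

f(n) = n + 100 and g(n) = 2n are both O(n).
Since they have the same asymptotic growth rate, f(n) = Θ(g(n)) is true.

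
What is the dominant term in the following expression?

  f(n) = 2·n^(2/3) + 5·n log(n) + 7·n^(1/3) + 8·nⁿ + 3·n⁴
8·nⁿ

Looking at each term:
  - 2·n^(2/3) is O(n^(2/3))
  - 5·n log(n) is O(n log n)
  - 7·n^(1/3) is O(n^(1/3))
  - 8·nⁿ is O(nⁿ)
  - 3·n⁴ is O(n⁴)

The term 8·nⁿ (O(nⁿ)) grows fastest and dominates all others.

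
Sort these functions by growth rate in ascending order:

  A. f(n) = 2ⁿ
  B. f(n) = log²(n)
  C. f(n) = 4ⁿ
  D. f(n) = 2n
B < D < A < C

Comparing growth rates:
B = log²(n) is O(log² n)
D = 2n is O(n)
A = 2ⁿ is O(2ⁿ)
C = 4ⁿ is O(4ⁿ)

Therefore, the order from slowest to fastest is: B < D < A < C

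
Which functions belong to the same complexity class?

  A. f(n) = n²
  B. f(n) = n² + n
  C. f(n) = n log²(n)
A and B

Examining each function:
  A. n² is O(n²)
  B. n² + n is O(n²)
  C. n log²(n) is O(n log² n)

Functions A and B both have the same complexity class.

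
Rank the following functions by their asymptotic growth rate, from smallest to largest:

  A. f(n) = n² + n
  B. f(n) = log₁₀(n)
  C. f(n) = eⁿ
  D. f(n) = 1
D < B < A < C

Comparing growth rates:
D = 1 is O(1)
B = log₁₀(n) is O(log n)
A = n² + n is O(n²)
C = eⁿ is O(eⁿ)

Therefore, the order from slowest to fastest is: D < B < A < C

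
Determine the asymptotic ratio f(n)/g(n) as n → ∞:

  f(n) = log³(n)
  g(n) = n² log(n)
0

Since log³(n) (O(log³ n)) grows slower than n² log(n) (O(n² log n)),
the ratio f(n)/g(n) → 0 as n → ∞.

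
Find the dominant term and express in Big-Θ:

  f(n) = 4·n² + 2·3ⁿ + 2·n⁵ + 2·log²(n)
Θ(3ⁿ)

Order the terms by growth rate: 2·log²(n) ≺ 4·n² ≺ 2·n⁵ ≺ 2·3ⁿ.
The fastest-growing term 2·3ⁿ dominates as n → ∞; dropping its constant factor gives Θ(3ⁿ).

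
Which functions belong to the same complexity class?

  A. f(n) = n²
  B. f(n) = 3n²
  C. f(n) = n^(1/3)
A and B

Examining each function:
  A. n² is O(n²)
  B. 3n² is O(n²)
  C. n^(1/3) is O(n^(1/3))

Functions A and B both have the same complexity class.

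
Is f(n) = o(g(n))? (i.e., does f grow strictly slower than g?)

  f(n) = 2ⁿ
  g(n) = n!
True

f(n) = 2ⁿ is O(2ⁿ), and g(n) = n! is O(n!).
Since O(2ⁿ) grows strictly slower than O(n!), f(n) = o(g(n)) is true.
This means lim(n→∞) f(n)/g(n) = 0.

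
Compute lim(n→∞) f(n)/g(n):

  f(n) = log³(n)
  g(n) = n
0

Since log³(n) (O(log³ n)) grows slower than n (O(n)),
the ratio f(n)/g(n) → 0 as n → ∞.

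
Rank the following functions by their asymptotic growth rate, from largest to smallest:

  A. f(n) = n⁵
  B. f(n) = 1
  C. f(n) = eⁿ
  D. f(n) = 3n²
C > A > D > B

Comparing growth rates:
C = eⁿ is O(eⁿ)
A = n⁵ is O(n⁵)
D = 3n² is O(n²)
B = 1 is O(1)

Therefore, the order from fastest to slowest is: C > A > D > B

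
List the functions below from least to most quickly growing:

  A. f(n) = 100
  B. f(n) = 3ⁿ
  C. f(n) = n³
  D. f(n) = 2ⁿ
A < C < D < B

Comparing growth rates:
A = 100 is O(1)
C = n³ is O(n³)
D = 2ⁿ is O(2ⁿ)
B = 3ⁿ is O(3ⁿ)

Therefore, the order from slowest to fastest is: A < C < D < B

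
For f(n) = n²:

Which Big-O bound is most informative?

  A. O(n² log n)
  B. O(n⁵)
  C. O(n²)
C

f(n) = n² is O(n²).
All listed options are valid Big-O bounds (upper bounds),
but O(n²) is the tightest (smallest valid bound).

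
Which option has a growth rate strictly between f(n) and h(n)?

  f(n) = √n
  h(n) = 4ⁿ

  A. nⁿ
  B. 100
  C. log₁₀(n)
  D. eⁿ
D

We need g(n) with √n = o(g(n)) and g(n) = o(4ⁿ), i.e. O(√n) ≺ g ≺ O(4ⁿ).
Check each option:
  A. nⁿ — O(nⁿ) does not grow strictly slower than h(n)
  B. 100 — O(1) does not grow strictly faster than f(n)
  C. log₁₀(n) — O(log n) does not grow strictly faster than f(n)
  D. eⁿ — O(eⁿ) is strictly between O(√n) and O(4ⁿ) ✓

Only option D (eⁿ) lies strictly between.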